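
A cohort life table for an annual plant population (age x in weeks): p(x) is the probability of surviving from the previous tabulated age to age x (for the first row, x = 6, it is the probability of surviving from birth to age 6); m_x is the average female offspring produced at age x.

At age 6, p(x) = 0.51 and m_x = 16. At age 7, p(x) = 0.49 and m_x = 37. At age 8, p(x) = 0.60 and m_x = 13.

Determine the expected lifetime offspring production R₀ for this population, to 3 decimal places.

Survivorship from birth: l_x = p_6·p_7·…·p_x.
  l_6 = 0.51000
  l_7 = 0.24990
  l_8 = 0.14994
R₀ = Σ l_x m_x:
  age 6: 0.51000 × 16 = 8.1600
  age 7: 0.24990 × 37 = 9.2463
  age 8: 0.14994 × 13 = 1.9492
R₀ = 8.1600 + 9.2463 + 1.9492 = 19.3555

19.356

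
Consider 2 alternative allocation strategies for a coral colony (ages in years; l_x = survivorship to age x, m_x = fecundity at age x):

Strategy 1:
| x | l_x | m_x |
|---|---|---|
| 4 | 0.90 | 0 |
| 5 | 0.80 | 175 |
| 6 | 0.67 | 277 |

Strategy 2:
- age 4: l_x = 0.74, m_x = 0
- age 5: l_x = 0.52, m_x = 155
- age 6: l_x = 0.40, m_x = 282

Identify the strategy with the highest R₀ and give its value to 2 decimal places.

Strategy 1: R₀ = 0.90×0 + 0.80×175 + 0.67×277 = 325.5900
Strategy 2: R₀ = 0.74×0 + 0.52×155 + 0.40×282 = 193.4000
Highest R₀: strategy 1 with 325.5900.

325.59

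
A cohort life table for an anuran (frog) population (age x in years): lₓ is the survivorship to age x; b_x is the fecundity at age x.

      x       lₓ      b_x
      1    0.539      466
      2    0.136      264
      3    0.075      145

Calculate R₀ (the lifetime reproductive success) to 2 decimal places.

297.95

R₀ = Σ lₓ b_x:
  age 1: 0.539 × 466 = 251.1740
  age 2: 0.136 × 264 = 35.9040
  age 3: 0.075 × 145 = 10.8750
R₀ = 251.1740 + 35.9040 + 10.8750 = 297.9530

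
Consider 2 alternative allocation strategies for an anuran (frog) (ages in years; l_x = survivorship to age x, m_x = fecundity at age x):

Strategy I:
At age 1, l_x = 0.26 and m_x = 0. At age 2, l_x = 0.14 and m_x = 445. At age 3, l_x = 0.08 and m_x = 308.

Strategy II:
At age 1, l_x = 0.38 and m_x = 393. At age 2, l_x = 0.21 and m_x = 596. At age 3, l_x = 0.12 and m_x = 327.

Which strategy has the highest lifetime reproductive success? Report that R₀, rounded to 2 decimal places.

Strategy I: R₀ = 0.26×0 + 0.14×445 + 0.08×308 = 86.9400
Strategy II: R₀ = 0.38×393 + 0.21×596 + 0.12×327 = 313.7400
Highest R₀: strategy II with 313.7400.

313.74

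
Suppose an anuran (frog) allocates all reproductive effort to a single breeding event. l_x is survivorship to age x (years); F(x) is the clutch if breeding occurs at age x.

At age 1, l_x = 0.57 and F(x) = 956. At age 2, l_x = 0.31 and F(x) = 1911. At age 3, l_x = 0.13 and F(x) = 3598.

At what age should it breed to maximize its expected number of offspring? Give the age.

2

Expected offspring if breeding at age x = l_x × F(x):
  age 1: 0.57 × 956 = 544.920
  age 2: 0.31 × 1911 = 592.410
  age 3: 0.13 × 3598 = 467.740
Maximum at age 2 (592.410).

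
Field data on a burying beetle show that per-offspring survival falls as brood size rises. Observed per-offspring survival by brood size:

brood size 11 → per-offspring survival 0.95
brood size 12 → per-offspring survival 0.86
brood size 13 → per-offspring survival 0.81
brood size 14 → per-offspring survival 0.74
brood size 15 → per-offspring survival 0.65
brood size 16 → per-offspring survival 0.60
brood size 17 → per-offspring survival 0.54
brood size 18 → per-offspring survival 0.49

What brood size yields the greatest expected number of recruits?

Expected recruits = c × s(c):
  c=11: 11 × 0.95 = 10.450
  c=12: 12 × 0.86 = 10.320
  c=13: 13 × 0.81 = 10.530
  c=14: 14 × 0.74 = 10.360
  c=15: 15 × 0.65 = 9.750
  c=16: 16 × 0.60 = 9.600
  c=17: 17 × 0.54 = 9.180
  c=18: 18 × 0.49 = 8.820
Maximum at c = 13 (10.530 recruits).

13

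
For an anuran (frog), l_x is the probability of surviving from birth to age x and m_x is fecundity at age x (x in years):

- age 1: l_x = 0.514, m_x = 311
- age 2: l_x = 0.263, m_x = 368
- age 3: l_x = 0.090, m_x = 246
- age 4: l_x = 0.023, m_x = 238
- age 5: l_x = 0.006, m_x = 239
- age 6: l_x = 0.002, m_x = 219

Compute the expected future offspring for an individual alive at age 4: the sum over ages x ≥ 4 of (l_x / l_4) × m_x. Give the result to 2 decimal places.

319.39

l_4 = 0.023. Conditional survival from age 4 to x is l_x / l_4.
  x=4: (0.023/0.023) × 238 = 238.0000
  x=5: (0.006/0.023) × 239 = 62.3478
  x=6: (0.002/0.023) × 219 = 19.0435
Sum = 238.0000 + 62.3478 + 19.0435 = 319.3913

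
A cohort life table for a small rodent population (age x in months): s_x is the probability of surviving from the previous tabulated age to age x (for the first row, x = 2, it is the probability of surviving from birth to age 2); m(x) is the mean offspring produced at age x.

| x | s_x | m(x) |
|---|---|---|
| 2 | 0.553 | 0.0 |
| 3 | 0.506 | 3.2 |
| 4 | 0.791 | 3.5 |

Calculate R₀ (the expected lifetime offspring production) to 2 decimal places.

1.67

Survivorship from birth: l_x = s_2·s_3·…·s_x.
  l_2 = 0.55300
  l_3 = 0.27982
  l_4 = 0.22134
R₀ = Σ l_x m(x):
  age 2: 0.55300 × 0.0 = 0.0000
  age 3: 0.27982 × 3.2 = 0.8954
  age 4: 0.22134 × 3.5 = 0.7747
R₀ = 0.0000 + 0.8954 + 0.7747 = 1.6701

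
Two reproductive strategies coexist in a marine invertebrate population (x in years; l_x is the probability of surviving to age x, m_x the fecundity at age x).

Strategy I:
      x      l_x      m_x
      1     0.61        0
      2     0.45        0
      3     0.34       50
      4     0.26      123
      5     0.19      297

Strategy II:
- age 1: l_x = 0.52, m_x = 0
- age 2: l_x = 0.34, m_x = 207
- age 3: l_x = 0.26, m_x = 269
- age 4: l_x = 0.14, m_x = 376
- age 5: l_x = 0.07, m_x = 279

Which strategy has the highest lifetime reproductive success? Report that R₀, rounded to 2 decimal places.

Strategy I: R₀ = 0.61×0 + 0.45×0 + 0.34×50 + 0.26×123 + 0.19×297 = 105.4100
Strategy II: R₀ = 0.52×0 + 0.34×207 + 0.26×269 + 0.14×376 + 0.07×279 = 212.4900
Highest R₀: strategy II with 212.4900.

212.49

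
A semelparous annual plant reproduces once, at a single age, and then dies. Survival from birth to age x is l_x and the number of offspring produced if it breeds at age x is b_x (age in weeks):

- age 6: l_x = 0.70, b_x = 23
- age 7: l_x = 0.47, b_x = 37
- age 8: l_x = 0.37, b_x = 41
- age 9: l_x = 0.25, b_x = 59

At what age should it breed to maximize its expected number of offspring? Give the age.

Expected offspring if breeding at age x = l_x × b_x:
  age 6: 0.70 × 23 = 16.100
  age 7: 0.47 × 37 = 17.390
  age 8: 0.37 × 41 = 15.170
  age 9: 0.25 × 59 = 14.750
Maximum at age 7 (17.390).

7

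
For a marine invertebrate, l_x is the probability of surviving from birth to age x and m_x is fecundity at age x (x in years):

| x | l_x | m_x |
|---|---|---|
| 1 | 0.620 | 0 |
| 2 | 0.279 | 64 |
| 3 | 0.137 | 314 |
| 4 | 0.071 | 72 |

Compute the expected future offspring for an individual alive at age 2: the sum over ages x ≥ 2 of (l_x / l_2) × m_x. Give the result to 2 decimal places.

236.51

l_2 = 0.279. Conditional survival from age 2 to x is l_x / l_2.
  x=2: (0.279/0.279) × 64 = 64.0000
  x=3: (0.137/0.279) × 314 = 154.1864
  x=4: (0.071/0.279) × 72 = 18.3226
Sum = 64.0000 + 154.1864 + 18.3226 = 236.5090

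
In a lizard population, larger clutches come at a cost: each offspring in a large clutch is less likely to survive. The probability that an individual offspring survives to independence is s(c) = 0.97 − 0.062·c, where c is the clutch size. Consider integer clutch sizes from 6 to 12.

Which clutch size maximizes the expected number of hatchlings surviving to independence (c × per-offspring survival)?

Expected hatchlings surviving to independence = c × s(c):
  c=6: 6 × 0.598 = 3.588
  c=7: 7 × 0.536 = 3.752
  c=8: 8 × 0.474 = 3.792
  c=9: 9 × 0.412 = 3.708
  c=10: 10 × 0.350 = 3.500
  c=11: 11 × 0.288 = 3.168
  c=12: 12 × 0.226 = 2.712
Maximum at c = 8 (3.792 hatchlings surviving to independence).

8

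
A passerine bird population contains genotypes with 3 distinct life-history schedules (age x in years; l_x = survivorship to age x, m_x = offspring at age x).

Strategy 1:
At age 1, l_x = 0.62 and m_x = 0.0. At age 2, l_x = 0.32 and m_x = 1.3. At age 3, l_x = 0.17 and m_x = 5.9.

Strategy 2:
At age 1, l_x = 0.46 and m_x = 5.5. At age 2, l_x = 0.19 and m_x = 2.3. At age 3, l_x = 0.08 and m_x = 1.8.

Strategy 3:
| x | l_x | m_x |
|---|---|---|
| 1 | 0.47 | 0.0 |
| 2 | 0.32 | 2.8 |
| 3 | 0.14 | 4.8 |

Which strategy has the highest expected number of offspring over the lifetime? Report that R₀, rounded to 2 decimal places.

Strategy 1: R₀ = 0.62×0.0 + 0.32×1.3 + 0.17×5.9 = 1.4190
Strategy 2: R₀ = 0.46×5.5 + 0.19×2.3 + 0.08×1.8 = 3.1110
Strategy 3: R₀ = 0.47×0.0 + 0.32×2.8 + 0.14×4.8 = 1.5680
Highest R₀: strategy 2 with 3.1110.

3.11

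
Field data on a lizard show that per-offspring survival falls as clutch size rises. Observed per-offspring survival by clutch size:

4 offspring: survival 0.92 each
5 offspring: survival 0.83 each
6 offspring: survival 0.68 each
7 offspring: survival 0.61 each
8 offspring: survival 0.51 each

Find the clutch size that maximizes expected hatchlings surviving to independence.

7

Expected hatchlings surviving to independence = c × s(c):
  c=4: 4 × 0.92 = 3.680
  c=5: 5 × 0.83 = 4.150
  c=6: 6 × 0.68 = 4.080
  c=7: 7 × 0.61 = 4.270
  c=8: 8 × 0.51 = 4.080
Maximum at c = 7 (4.270 hatchlings surviving to independence).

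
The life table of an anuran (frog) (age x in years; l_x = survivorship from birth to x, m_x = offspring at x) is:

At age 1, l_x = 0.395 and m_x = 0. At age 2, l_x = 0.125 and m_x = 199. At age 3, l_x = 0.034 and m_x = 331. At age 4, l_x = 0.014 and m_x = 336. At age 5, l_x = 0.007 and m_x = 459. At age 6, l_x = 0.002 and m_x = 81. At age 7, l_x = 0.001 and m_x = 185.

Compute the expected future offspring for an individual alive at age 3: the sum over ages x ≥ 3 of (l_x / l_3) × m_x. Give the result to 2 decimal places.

574.06

l_3 = 0.034. Conditional survival from age 3 to x is l_x / l_3.
  x=3: (0.034/0.034) × 331 = 331.0000
  x=4: (0.014/0.034) × 336 = 138.3529
  x=5: (0.007/0.034) × 459 = 94.5000
  x=6: (0.002/0.034) × 81 = 4.7647
  x=7: (0.001/0.034) × 185 = 5.4412
Sum = 331.0000 + 138.3529 + 94.5000 + 4.7647 + 5.4412 = 574.0588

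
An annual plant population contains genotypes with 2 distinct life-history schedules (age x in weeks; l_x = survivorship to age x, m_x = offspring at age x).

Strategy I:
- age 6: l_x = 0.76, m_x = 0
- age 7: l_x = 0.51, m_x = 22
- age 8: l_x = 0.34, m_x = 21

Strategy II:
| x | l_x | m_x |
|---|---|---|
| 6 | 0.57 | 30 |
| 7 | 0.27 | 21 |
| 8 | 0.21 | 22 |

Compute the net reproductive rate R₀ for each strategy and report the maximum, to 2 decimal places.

Strategy I: R₀ = 0.76×0 + 0.51×22 + 0.34×21 = 18.3600
Strategy II: R₀ = 0.57×30 + 0.27×21 + 0.21×22 = 27.3900
Highest R₀: strategy II with 27.3900.

27.39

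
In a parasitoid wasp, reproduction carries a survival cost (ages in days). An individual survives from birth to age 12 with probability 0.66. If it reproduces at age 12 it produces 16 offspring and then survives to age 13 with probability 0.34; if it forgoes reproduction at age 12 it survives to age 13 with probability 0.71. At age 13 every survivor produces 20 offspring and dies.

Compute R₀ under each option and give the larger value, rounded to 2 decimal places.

15.05

breed at age 12: R₀ = 0.66 × (16 + 0.34 × 20) = 0.66 × 22.8000 = 15.0480
delay to age 13: R₀ = 0.66 × (0.71 × 20) = 0.66 × 14.2000 = 9.3720
Higher: breed at age 12 (15.0480).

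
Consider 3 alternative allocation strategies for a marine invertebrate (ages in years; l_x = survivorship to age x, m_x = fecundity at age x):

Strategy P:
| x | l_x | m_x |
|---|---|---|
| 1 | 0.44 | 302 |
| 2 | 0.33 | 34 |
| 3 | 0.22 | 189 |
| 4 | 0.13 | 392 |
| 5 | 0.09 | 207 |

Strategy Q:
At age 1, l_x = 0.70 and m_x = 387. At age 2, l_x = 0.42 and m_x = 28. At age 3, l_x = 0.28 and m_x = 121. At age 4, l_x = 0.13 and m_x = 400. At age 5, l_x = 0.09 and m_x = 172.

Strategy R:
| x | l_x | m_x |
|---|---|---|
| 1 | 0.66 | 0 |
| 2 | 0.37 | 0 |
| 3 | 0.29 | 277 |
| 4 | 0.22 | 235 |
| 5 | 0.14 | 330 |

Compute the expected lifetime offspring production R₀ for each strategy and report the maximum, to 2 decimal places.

Strategy P: R₀ = 0.44×302 + 0.33×34 + 0.22×189 + 0.13×392 + 0.09×207 = 255.2700
Strategy Q: R₀ = 0.70×387 + 0.42×28 + 0.28×121 + 0.13×400 + 0.09×172 = 384.0200
Strategy R: R₀ = 0.66×0 + 0.37×0 + 0.29×277 + 0.22×235 + 0.14×330 = 178.2300
Highest R₀: strategy Q with 384.0200.

384.02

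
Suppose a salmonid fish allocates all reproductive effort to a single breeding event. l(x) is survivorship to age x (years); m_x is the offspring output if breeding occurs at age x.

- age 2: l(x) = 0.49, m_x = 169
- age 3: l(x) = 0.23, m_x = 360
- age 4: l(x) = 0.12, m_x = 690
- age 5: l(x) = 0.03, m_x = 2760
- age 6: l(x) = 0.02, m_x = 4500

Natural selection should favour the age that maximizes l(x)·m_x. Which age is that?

6

Expected offspring if breeding at age x = l(x) × m_x:
  age 2: 0.49 × 169 = 82.810
  age 3: 0.23 × 360 = 82.800
  age 4: 0.12 × 690 = 82.800
  age 5: 0.03 × 2760 = 82.800
  age 6: 0.02 × 4500 = 90.000
Maximum at age 6 (90.000).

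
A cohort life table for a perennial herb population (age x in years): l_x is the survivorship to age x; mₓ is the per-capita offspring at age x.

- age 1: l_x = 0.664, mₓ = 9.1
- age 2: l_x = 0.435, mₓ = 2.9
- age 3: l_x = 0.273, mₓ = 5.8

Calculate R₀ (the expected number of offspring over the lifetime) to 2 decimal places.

R₀ = Σ l_x mₓ:
  age 1: 0.664 × 9.1 = 6.0424
  age 2: 0.435 × 2.9 = 1.2615
  age 3: 0.273 × 5.8 = 1.5834
R₀ = 6.0424 + 1.2615 + 1.5834 = 8.8873

8.89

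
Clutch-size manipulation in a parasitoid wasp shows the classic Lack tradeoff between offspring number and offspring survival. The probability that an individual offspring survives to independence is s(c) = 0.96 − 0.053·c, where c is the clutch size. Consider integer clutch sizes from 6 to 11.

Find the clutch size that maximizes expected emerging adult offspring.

9

Expected emerging adult offspring = c × s(c):
  c=6: 6 × 0.642 = 3.852
  c=7: 7 × 0.589 = 4.123
  c=8: 8 × 0.536 = 4.288
  c=9: 9 × 0.483 = 4.347
  c=10: 10 × 0.430 = 4.300
  c=11: 11 × 0.377 = 4.147
Maximum at c = 9 (4.347 emerging adult offspring).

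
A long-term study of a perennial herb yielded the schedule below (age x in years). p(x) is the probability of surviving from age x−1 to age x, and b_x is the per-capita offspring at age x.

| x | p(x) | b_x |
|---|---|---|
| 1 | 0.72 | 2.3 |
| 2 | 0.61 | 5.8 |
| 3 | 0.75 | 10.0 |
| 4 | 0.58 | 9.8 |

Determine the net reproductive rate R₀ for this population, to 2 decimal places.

9.37

Survivorship from birth: l_x = p_1·p_2·…·p_x.
  l_1 = 0.72000
  l_2 = 0.43920
  l_3 = 0.32940
  l_4 = 0.19105
R₀ = Σ l_x b_x:
  age 1: 0.72000 × 2.3 = 1.6560
  age 2: 0.43920 × 5.8 = 2.5474
  age 3: 0.32940 × 10.0 = 3.2940
  age 4: 0.19105 × 9.8 = 1.8723
R₀ = 1.6560 + 2.5474 + 3.2940 + 1.8723 = 9.3697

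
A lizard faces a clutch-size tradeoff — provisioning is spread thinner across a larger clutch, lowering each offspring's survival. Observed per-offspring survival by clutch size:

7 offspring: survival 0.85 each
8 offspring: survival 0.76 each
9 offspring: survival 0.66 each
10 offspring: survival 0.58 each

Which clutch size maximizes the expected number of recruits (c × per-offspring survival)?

8

Expected recruits = c × s(c):
  c=7: 7 × 0.85 = 5.950
  c=8: 8 × 0.76 = 6.080
  c=9: 9 × 0.66 = 5.940
  c=10: 10 × 0.58 = 5.800
Maximum at c = 8 (6.080 recruits).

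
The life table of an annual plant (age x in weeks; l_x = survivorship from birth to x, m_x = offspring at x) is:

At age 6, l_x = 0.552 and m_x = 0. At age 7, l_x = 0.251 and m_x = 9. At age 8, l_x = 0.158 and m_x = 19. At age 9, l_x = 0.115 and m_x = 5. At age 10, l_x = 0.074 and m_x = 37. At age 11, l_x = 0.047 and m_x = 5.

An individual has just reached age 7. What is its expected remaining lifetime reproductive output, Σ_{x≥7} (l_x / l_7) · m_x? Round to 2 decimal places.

l_7 = 0.251. Conditional survival from age 7 to x is l_x / l_7.
  x=7: (0.251/0.251) × 9 = 9.0000
  x=8: (0.158/0.251) × 19 = 11.9602
  x=9: (0.115/0.251) × 5 = 2.2908
  x=10: (0.074/0.251) × 37 = 10.9084
  x=11: (0.047/0.251) × 5 = 0.9363
Sum = 9.0000 + 11.9602 + 2.2908 + 10.9084 + 0.9363 = 35.0956

35.10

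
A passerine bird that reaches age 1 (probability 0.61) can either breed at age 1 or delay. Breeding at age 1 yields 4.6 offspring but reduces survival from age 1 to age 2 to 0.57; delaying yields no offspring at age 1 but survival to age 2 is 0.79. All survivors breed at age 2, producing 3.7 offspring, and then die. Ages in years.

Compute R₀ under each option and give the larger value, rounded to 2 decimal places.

4.09

breed at age 1: R₀ = 0.61 × (4.6 + 0.57 × 3.7) = 0.61 × 6.7090 = 4.0925
delay to age 2: R₀ = 0.61 × (0.79 × 3.7) = 0.61 × 2.9230 = 1.7830
Higher: breed at age 1 (4.0925).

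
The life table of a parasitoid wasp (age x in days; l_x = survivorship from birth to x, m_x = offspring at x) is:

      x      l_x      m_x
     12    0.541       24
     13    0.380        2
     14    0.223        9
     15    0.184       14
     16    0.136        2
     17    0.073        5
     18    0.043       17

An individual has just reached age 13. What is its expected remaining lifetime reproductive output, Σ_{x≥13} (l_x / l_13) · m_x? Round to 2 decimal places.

l_13 = 0.380. Conditional survival from age 13 to x is l_x / l_13.
  x=13: (0.380/0.380) × 2 = 2.0000
  x=14: (0.223/0.380) × 9 = 5.2816
  x=15: (0.184/0.380) × 14 = 6.7789
  x=16: (0.136/0.380) × 2 = 0.7158
  x=17: (0.073/0.380) × 5 = 0.9605
  x=18: (0.043/0.380) × 17 = 1.9237
Sum = 2.0000 + 5.2816 + 6.7789 + 0.7158 + 0.9605 + 1.9237 = 17.6605

17.66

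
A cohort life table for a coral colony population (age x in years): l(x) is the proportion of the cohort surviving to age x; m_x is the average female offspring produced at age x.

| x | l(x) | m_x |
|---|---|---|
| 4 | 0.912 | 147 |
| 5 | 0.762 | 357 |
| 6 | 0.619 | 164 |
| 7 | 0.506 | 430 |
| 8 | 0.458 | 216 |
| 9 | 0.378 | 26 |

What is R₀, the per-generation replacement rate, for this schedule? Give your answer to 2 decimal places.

833.95

R₀ = Σ l(x) m_x:
  age 4: 0.912 × 147 = 134.0640
  age 5: 0.762 × 357 = 272.0340
  age 6: 0.619 × 164 = 101.5160
  age 7: 0.506 × 430 = 217.5800
  age 8: 0.458 × 216 = 98.9280
  age 9: 0.378 × 26 = 9.8280
R₀ = 134.0640 + 272.0340 + 101.5160 + 217.5800 + 98.9280 + 9.8280 = 833.9500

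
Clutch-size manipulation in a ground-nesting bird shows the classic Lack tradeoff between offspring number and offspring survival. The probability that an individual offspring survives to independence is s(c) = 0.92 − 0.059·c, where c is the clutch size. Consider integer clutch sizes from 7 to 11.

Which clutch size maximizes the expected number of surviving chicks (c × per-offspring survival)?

8

Expected surviving chicks = c × s(c):
  c=7: 7 × 0.507 = 3.549
  c=8: 8 × 0.448 = 3.584
  c=9: 9 × 0.389 = 3.501
  c=10: 10 × 0.330 = 3.300
  c=11: 11 × 0.271 = 2.981
Maximum at c = 8 (3.584 surviving chicks).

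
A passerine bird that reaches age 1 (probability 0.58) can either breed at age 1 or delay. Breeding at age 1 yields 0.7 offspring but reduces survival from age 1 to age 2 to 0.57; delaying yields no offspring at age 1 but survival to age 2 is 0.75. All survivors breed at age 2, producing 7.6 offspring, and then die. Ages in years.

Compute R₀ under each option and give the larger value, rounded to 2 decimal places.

breed at age 1: R₀ = 0.58 × (0.7 + 0.57 × 7.6) = 0.58 × 5.0320 = 2.9186
delay to age 2: R₀ = 0.58 × (0.75 × 7.6) = 0.58 × 5.7000 = 3.3060
Higher: delay to age 2 (3.3060).

3.31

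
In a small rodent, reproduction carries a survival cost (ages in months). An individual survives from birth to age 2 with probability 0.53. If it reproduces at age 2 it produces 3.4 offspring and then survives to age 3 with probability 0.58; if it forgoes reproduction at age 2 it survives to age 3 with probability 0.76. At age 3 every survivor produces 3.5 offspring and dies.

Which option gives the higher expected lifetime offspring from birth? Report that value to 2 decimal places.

breed at age 2: R₀ = 0.53 × (3.4 + 0.58 × 3.5) = 0.53 × 5.4300 = 2.8779
delay to age 3: R₀ = 0.53 × (0.76 × 3.5) = 0.53 × 2.6600 = 1.4098
Higher: breed at age 2 (2.8779).

2.88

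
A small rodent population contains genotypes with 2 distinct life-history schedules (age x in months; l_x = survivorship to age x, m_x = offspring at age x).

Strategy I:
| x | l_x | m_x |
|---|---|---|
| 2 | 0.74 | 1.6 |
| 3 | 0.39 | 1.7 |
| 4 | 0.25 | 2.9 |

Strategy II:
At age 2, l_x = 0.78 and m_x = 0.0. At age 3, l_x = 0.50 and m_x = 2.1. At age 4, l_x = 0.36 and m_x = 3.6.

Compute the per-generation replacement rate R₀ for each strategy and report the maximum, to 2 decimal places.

2.57

Strategy I: R₀ = 0.74×1.6 + 0.39×1.7 + 0.25×2.9 = 2.5720
Strategy II: R₀ = 0.78×0.0 + 0.50×2.1 + 0.36×3.6 = 2.3460
Highest R₀: strategy I with 2.5720.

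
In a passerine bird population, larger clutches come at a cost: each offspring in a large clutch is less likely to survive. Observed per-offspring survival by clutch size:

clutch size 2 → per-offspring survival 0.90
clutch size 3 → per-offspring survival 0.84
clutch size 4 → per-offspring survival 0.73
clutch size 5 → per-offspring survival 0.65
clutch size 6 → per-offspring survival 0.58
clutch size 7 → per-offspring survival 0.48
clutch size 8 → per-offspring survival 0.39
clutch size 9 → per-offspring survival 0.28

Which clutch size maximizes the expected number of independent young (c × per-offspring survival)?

Expected independent young = c × s(c):
  c=2: 2 × 0.90 = 1.800
  c=3: 3 × 0.84 = 2.520
  c=4: 4 × 0.73 = 2.920
  c=5: 5 × 0.65 = 3.250
  c=6: 6 × 0.58 = 3.480
  c=7: 7 × 0.48 = 3.360
  c=8: 8 × 0.39 = 3.120
  c=9: 9 × 0.28 = 2.520
Maximum at c = 6 (3.480 independent young).

6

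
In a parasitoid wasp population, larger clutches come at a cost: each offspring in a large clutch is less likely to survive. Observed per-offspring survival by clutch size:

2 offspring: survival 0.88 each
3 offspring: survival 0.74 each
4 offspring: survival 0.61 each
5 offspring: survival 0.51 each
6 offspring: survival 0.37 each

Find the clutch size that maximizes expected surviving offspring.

5

Expected surviving offspring = c × s(c):
  c=2: 2 × 0.88 = 1.760
  c=3: 3 × 0.74 = 2.220
  c=4: 4 × 0.61 = 2.440
  c=5: 5 × 0.51 = 2.550
  c=6: 6 × 0.37 = 2.220
Maximum at c = 5 (2.550 surviving offspring).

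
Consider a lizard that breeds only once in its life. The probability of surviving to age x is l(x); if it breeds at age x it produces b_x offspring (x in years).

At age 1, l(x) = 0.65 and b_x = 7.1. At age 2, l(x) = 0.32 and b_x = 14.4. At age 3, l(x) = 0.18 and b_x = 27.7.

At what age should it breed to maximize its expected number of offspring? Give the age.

Expected offspring if breeding at age x = l(x) × b_x:
  age 1: 0.65 × 7.1 = 4.615
  age 2: 0.32 × 14.4 = 4.608
  age 3: 0.18 × 27.7 = 4.986
Maximum at age 3 (4.986).

3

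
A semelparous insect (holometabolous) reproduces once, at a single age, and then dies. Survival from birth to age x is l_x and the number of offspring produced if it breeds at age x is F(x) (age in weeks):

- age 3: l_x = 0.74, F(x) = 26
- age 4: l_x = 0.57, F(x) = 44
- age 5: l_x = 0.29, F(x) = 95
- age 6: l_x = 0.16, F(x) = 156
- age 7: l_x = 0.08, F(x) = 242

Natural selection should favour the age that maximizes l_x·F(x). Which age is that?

5

Expected offspring if breeding at age x = l_x × F(x):
  age 3: 0.74 × 26 = 19.240
  age 4: 0.57 × 44 = 25.080
  age 5: 0.29 × 95 = 27.550
  age 6: 0.16 × 156 = 24.960
  age 7: 0.08 × 242 = 19.360
Maximum at age 5 (27.550).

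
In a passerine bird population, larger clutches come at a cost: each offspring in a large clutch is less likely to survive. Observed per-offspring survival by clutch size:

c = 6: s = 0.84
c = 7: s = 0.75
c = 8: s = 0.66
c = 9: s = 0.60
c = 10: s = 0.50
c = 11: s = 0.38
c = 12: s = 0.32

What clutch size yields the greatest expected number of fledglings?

9

Expected fledglings = c × s(c):
  c=6: 6 × 0.84 = 5.040
  c=7: 7 × 0.75 = 5.250
  c=8: 8 × 0.66 = 5.280
  c=9: 9 × 0.60 = 5.400
  c=10: 10 × 0.50 = 5.000
  c=11: 11 × 0.38 = 4.180
  c=12: 12 × 0.32 = 3.840
Maximum at c = 9 (5.400 fledglings).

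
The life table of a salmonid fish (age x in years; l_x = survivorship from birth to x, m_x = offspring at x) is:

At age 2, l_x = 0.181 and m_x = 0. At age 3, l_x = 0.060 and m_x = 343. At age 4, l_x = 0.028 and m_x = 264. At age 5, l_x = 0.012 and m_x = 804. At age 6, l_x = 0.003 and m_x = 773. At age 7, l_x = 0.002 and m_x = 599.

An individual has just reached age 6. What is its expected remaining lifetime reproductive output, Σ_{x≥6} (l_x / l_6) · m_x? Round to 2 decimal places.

l_6 = 0.003. Conditional survival from age 6 to x is l_x / l_6.
  x=6: (0.003/0.003) × 773 = 773.0000
  x=7: (0.002/0.003) × 599 = 399.3333
Sum = 773.0000 + 399.3333 = 1172.3333

1172.33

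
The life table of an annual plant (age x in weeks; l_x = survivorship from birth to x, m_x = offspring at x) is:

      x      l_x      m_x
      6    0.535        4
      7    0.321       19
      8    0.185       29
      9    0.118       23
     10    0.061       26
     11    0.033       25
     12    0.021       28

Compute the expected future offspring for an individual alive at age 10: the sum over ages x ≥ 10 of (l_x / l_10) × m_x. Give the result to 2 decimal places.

49.16

l_10 = 0.061. Conditional survival from age 10 to x is l_x / l_10.
  x=10: (0.061/0.061) × 26 = 26.0000
  x=11: (0.033/0.061) × 25 = 13.5246
  x=12: (0.021/0.061) × 28 = 9.6393
Sum = 26.0000 + 13.5246 + 9.6393 = 49.1639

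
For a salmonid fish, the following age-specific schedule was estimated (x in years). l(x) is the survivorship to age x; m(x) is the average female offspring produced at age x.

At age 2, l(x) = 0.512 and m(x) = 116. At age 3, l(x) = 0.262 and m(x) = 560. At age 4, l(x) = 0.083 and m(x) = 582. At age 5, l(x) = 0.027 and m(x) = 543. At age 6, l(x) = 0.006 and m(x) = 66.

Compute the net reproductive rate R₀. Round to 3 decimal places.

269.475

R₀ = Σ l(x) m(x):
  age 2: 0.512 × 116 = 59.3920
  age 3: 0.262 × 560 = 146.7200
  age 4: 0.083 × 582 = 48.3060
  age 5: 0.027 × 543 = 14.6610
  age 6: 0.006 × 66 = 0.3960
R₀ = 59.3920 + 146.7200 + 48.3060 + 14.6610 + 0.3960 = 269.4750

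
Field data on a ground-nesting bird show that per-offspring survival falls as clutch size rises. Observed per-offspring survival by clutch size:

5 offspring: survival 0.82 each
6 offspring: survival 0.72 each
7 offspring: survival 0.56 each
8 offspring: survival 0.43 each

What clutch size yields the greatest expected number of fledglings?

6

Expected fledglings = c × s(c):
  c=5: 5 × 0.82 = 4.100
  c=6: 6 × 0.72 = 4.320
  c=7: 7 × 0.56 = 3.920
  c=8: 8 × 0.43 = 3.440
Maximum at c = 6 (4.320 fledglings).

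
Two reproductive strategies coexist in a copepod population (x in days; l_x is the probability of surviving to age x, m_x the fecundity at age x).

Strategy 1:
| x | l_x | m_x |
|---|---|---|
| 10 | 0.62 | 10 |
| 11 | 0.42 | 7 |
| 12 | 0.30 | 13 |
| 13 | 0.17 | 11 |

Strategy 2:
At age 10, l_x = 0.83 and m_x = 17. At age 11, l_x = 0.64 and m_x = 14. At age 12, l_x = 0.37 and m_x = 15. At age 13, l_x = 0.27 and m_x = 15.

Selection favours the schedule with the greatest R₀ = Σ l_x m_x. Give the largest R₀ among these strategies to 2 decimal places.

Strategy 1: R₀ = 0.62×10 + 0.42×7 + 0.30×13 + 0.17×11 = 14.9100
Strategy 2: R₀ = 0.83×17 + 0.64×14 + 0.37×15 + 0.27×15 = 32.6700
Highest R₀: strategy 2 with 32.6700.

32.67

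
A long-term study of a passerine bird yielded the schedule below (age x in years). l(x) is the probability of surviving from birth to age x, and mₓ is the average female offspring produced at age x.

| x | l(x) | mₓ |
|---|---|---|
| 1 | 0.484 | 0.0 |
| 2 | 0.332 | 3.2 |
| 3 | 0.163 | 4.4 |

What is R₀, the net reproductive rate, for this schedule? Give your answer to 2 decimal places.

R₀ = Σ l(x) mₓ:
  age 1: 0.484 × 0.0 = 0.0000
  age 2: 0.332 × 3.2 = 1.0624
  age 3: 0.163 × 4.4 = 0.7172
R₀ = 0.0000 + 1.0624 + 0.7172 = 1.7796

1.78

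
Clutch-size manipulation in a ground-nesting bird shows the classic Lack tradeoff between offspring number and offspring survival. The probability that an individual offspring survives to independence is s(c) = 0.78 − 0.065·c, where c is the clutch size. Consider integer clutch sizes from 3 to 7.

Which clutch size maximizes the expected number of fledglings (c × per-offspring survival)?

6

Expected fledglings = c × s(c):
  c=3: 3 × 0.585 = 1.755
  c=4: 4 × 0.520 = 2.080
  c=5: 5 × 0.455 = 2.275
  c=6: 6 × 0.390 = 2.340
  c=7: 7 × 0.325 = 2.275
Maximum at c = 6 (2.340 fledglings).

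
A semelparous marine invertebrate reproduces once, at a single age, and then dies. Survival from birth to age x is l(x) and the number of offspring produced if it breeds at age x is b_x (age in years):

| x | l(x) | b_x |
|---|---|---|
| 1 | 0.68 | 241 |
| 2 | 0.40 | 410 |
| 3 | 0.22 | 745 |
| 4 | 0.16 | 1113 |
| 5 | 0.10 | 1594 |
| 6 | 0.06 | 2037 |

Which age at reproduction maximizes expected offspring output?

Expected offspring if breeding at age x = l(x) × b_x:
  age 1: 0.68 × 241 = 163.880
  age 2: 0.40 × 410 = 164.000
  age 3: 0.22 × 745 = 163.900
  age 4: 0.16 × 1113 = 178.080
  age 5: 0.10 × 1594 = 159.400
  age 6: 0.06 × 2037 = 122.220
Maximum at age 4 (178.080).

4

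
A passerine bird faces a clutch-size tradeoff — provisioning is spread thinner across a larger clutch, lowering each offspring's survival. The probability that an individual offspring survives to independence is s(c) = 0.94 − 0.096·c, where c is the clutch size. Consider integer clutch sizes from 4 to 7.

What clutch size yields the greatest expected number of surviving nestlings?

5

Expected surviving nestlings = c × s(c):
  c=4: 4 × 0.556 = 2.224
  c=5: 5 × 0.460 = 2.300
  c=6: 6 × 0.364 = 2.184
  c=7: 7 × 0.268 = 1.876
Maximum at c = 5 (2.300 surviving nestlings).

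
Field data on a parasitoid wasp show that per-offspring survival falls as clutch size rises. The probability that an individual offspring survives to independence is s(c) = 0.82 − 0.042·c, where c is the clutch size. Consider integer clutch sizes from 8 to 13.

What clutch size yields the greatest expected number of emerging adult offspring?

Expected emerging adult offspring = c × s(c):
  c=8: 8 × 0.484 = 3.872
  c=9: 9 × 0.442 = 3.978
  c=10: 10 × 0.400 = 4.000
  c=11: 11 × 0.358 = 3.938
  c=12: 12 × 0.316 = 3.792
  c=13: 13 × 0.274 = 3.562
Maximum at c = 10 (4.000 emerging adult offspring).

10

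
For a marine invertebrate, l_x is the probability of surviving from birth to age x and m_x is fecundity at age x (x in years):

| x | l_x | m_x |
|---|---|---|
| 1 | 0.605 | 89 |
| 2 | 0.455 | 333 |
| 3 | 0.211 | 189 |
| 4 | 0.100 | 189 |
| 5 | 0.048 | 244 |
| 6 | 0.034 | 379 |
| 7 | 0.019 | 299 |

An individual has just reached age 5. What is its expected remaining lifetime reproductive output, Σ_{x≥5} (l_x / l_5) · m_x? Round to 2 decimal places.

630.81

l_5 = 0.048. Conditional survival from age 5 to x is l_x / l_5.
  x=5: (0.048/0.048) × 244 = 244.0000
  x=6: (0.034/0.048) × 379 = 268.4583
  x=7: (0.019/0.048) × 299 = 118.3542
Sum = 244.0000 + 268.4583 + 118.3542 = 630.8125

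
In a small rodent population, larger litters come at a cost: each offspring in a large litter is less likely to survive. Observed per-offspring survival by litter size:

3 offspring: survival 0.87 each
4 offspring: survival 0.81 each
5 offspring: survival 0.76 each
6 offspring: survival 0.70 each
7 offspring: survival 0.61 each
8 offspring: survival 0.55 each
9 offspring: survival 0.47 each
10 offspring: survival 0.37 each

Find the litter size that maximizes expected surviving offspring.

Expected surviving offspring = c × s(c):
  c=3: 3 × 0.87 = 2.610
  c=4: 4 × 0.81 = 3.240
  c=5: 5 × 0.76 = 3.800
  c=6: 6 × 0.70 = 4.200
  c=7: 7 × 0.61 = 4.270
  c=8: 8 × 0.55 = 4.400
  c=9: 9 × 0.47 = 4.230
  c=10: 10 × 0.37 = 3.700
Maximum at c = 8 (4.400 surviving offspring).

8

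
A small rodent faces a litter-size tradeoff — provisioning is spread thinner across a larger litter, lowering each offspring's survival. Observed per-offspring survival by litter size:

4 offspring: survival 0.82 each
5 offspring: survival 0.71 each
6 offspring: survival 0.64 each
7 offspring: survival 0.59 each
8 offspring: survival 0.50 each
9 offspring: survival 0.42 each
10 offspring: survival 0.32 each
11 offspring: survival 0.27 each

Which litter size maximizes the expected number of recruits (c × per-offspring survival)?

7

Expected recruits = c × s(c):
  c=4: 4 × 0.82 = 3.280
  c=5: 5 × 0.71 = 3.550
  c=6: 6 × 0.64 = 3.840
  c=7: 7 × 0.59 = 4.130
  c=8: 8 × 0.50 = 4.000
  c=9: 9 × 0.42 = 3.780
  c=10: 10 × 0.32 = 3.200
  c=11: 11 × 0.27 = 2.970
Maximum at c = 7 (4.130 recruits).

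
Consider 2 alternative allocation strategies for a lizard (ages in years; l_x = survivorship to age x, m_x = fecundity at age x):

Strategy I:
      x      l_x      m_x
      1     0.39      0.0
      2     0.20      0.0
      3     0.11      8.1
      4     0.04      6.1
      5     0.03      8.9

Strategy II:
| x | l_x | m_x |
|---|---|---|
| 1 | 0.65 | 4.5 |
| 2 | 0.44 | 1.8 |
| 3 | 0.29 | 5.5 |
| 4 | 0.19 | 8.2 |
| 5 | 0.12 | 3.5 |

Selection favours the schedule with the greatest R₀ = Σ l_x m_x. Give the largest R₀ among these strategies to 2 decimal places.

7.29

Strategy I: R₀ = 0.39×0.0 + 0.20×0.0 + 0.11×8.1 + 0.04×6.1 + 0.03×8.9 = 1.4020
Strategy II: R₀ = 0.65×4.5 + 0.44×1.8 + 0.29×5.5 + 0.19×8.2 + 0.12×3.5 = 7.2900
Highest R₀: strategy II with 7.2900.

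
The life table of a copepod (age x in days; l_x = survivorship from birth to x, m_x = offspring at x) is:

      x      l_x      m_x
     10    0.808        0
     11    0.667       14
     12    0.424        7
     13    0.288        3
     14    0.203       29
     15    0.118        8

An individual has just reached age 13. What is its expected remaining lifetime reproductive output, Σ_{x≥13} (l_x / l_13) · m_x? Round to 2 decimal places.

l_13 = 0.288. Conditional survival from age 13 to x is l_x / l_13.
  x=13: (0.288/0.288) × 3 = 3.0000
  x=14: (0.203/0.288) × 29 = 20.4410
  x=15: (0.118/0.288) × 8 = 3.2778
Sum = 3.0000 + 20.4410 + 3.2778 = 26.7188

26.72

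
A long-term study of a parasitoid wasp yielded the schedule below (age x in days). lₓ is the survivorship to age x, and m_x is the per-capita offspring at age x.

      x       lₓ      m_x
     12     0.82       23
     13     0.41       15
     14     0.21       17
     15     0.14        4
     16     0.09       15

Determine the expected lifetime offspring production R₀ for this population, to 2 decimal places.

30.49

R₀ = Σ lₓ m_x:
  age 12: 0.82 × 23 = 18.8600
  age 13: 0.41 × 15 = 6.1500
  age 14: 0.21 × 17 = 3.5700
  age 15: 0.14 × 4 = 0.5600
  age 16: 0.09 × 15 = 1.3500
R₀ = 18.8600 + 6.1500 + 3.5700 + 0.5600 + 1.3500 = 30.4900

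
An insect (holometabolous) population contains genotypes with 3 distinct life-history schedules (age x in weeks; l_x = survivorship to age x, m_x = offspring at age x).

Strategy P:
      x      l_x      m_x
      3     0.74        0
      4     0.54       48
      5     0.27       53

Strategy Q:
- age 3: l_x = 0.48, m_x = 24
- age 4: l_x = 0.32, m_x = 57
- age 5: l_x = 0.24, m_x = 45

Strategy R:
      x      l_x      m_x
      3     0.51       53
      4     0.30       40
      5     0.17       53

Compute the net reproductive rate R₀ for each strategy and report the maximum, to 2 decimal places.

48.04

Strategy P: R₀ = 0.74×0 + 0.54×48 + 0.27×53 = 40.2300
Strategy Q: R₀ = 0.48×24 + 0.32×57 + 0.24×45 = 40.5600
Strategy R: R₀ = 0.51×53 + 0.30×40 + 0.17×53 = 48.0400
Highest R₀: strategy R with 48.0400.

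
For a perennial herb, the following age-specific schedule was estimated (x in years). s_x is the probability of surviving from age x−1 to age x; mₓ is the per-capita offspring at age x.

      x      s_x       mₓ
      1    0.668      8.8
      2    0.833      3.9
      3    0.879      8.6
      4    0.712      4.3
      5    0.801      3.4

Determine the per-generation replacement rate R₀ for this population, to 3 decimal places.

Survivorship from birth: l_x = s_1·s_2·…·s_x.
  l_1 = 0.66800
  l_2 = 0.55644
  l_3 = 0.48911
  l_4 = 0.34825
  l_5 = 0.27895
R₀ = Σ l_x mₓ:
  age 1: 0.66800 × 8.8 = 5.8784
  age 2: 0.55644 × 3.9 = 2.1701
  age 3: 0.48911 × 8.6 = 4.2063
  age 4: 0.34825 × 4.3 = 1.4975
  age 5: 0.27895 × 3.4 = 0.9484
R₀ = 5.8784 + 2.1701 + 4.2063 + 1.4975 + 0.9484 = 14.7008

14.701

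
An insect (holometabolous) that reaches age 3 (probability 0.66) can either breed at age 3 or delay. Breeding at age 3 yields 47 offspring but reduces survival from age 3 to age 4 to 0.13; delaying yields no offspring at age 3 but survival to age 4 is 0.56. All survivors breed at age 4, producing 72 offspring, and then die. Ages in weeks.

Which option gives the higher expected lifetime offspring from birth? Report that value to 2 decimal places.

breed at age 3: R₀ = 0.66 × (47 + 0.13 × 72) = 0.66 × 56.3600 = 37.1976
delay to age 4: R₀ = 0.66 × (0.56 × 72) = 0.66 × 40.3200 = 26.6112
Higher: breed at age 3 (37.1976).

37.20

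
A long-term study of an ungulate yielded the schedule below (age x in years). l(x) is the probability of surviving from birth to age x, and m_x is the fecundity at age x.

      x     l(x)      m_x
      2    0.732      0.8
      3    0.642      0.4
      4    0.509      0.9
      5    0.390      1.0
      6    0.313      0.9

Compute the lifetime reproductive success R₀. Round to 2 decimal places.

R₀ = Σ l(x) m_x:
  age 2: 0.732 × 0.8 = 0.5856
  age 3: 0.642 × 0.4 = 0.2568
  age 4: 0.509 × 0.9 = 0.4581
  age 5: 0.390 × 1.0 = 0.3900
  age 6: 0.313 × 0.9 = 0.2817
R₀ = 0.5856 + 0.2568 + 0.4581 + 0.3900 + 0.2817 = 1.9722

1.97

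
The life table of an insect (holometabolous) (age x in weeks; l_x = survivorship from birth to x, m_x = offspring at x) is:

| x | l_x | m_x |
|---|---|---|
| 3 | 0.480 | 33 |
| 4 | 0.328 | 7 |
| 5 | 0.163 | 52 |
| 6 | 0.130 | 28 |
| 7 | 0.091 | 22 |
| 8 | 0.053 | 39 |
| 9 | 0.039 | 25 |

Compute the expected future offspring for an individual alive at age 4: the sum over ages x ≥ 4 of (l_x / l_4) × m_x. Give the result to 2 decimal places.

l_4 = 0.328. Conditional survival from age 4 to x is l_x / l_4.
  x=4: (0.328/0.328) × 7 = 7.0000
  x=5: (0.163/0.328) × 52 = 25.8415
  x=6: (0.130/0.328) × 28 = 11.0976
  x=7: (0.091/0.328) × 22 = 6.1037
  x=8: (0.053/0.328) × 39 = 6.3018
  x=9: (0.039/0.328) × 25 = 2.9726
Sum = 7.0000 + 25.8415 + 11.0976 + 6.1037 + 6.3018 + 2.9726 = 59.3171

59.32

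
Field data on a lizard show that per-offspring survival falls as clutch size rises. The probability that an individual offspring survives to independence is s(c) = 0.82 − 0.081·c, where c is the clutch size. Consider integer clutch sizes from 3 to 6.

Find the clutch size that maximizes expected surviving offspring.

Expected surviving offspring = c × s(c):
  c=3: 3 × 0.577 = 1.731
  c=4: 4 × 0.496 = 1.984
  c=5: 5 × 0.415 = 2.075
  c=6: 6 × 0.334 = 2.004
Maximum at c = 5 (2.075 surviving offspring).

5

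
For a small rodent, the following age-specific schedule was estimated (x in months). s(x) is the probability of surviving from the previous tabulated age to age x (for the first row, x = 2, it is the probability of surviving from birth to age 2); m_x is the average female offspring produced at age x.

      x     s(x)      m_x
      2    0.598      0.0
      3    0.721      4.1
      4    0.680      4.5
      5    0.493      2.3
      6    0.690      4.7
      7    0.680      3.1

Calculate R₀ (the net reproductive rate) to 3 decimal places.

Survivorship from birth: l_x = s_2·s_3·…·s_x.
  l_2 = 0.59800
  l_3 = 0.43116
  l_4 = 0.29319
  l_5 = 0.14454
  l_6 = 0.09973
  l_7 = 0.06782
R₀ = Σ l_x m_x:
  age 2: 0.59800 × 0.0 = 0.0000
  age 3: 0.43116 × 4.1 = 1.7678
  age 4: 0.29319 × 4.5 = 1.3194
  age 5: 0.14454 × 2.3 = 0.3324
  age 6: 0.09973 × 4.7 = 0.4687
  age 7: 0.06782 × 3.1 = 0.2102
R₀ = 0.0000 + 1.7678 + 1.3194 + 0.3324 + 0.4687 + 0.2102 = 4.0985

4.099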